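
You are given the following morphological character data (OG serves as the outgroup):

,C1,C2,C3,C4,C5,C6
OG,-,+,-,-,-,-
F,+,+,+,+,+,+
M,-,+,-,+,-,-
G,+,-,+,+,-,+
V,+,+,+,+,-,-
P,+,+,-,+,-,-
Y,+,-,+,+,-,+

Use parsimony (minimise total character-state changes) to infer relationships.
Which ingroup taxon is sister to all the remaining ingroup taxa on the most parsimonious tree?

M

Character polarity is set by the outgroup: the derived state is whichever differs from the outgroup's state, so for C2 the derived state is '-', and for the remaining characters it is '+'.
C1: derived state '+' in F, G, P, V, and Y only — synapomorphy for {F, G, P, V, Y}.
C2 (derived state '-') is shared by G and Y — a synapomorphy uniting that clade.
C3 (derived state '+') is shared by F, G, V, and Y — a synapomorphy uniting that clade.
C4 (derived state '+') is shared by all ingroup taxa — unites the whole ingroup.
C5 (derived state '+') is unique to F (autapomorphy; uninformative for grouping).
Only F, G, and Y show the derived state '+' for C6, supporting them as a clade.
Most parsimonious ingroup topology: ((((F,(G,Y)),V),P),M).
M is sister to the clade containing all other ingroup taxa, so it is the earliest-diverging (most basal) ingroup lineage.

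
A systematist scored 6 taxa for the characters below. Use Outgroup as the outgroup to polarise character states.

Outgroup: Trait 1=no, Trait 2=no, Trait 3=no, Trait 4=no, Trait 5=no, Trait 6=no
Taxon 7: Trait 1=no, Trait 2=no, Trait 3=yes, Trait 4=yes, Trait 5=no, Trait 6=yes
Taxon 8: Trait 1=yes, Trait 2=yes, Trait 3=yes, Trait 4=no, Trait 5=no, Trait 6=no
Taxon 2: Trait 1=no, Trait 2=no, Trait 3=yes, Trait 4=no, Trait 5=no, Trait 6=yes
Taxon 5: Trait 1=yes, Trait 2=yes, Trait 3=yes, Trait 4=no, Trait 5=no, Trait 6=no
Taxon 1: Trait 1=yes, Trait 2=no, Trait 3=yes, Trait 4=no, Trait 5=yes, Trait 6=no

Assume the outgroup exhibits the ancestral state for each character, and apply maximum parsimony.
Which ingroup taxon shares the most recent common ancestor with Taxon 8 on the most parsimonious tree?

The outgroup has state 'no' for every character, so 'yes' is the derived state throughout.
Trait 1 (derived state 'yes') is shared by Taxon 1, Taxon 5, and Taxon 8 — a synapomorphy uniting that clade.
Trait 2 (derived state 'yes') is shared by Taxon 5 and Taxon 8 — a synapomorphy uniting that clade.
Trait 3 (derived state 'yes') is shared by all ingroup taxa — unites the whole ingroup.
Trait 4: derived state 'yes' in Taxon 7 only — an autapomorphy, so it tells us nothing about relationships among taxa.
Trait 5 (derived state 'yes') is unique to Taxon 1 (autapomorphy; uninformative for grouping).
Trait 6: derived state 'yes' in Taxon 2 and Taxon 7 only — synapomorphy for {Taxon 2, Taxon 7}.
Most parsimonious ingroup topology: ((Taxon 7,Taxon 2),((Taxon 8,Taxon 5),Taxon 1)).
Taxon 8 and Taxon 5 form a cherry on this tree, so they are sister taxa.

Taxon 5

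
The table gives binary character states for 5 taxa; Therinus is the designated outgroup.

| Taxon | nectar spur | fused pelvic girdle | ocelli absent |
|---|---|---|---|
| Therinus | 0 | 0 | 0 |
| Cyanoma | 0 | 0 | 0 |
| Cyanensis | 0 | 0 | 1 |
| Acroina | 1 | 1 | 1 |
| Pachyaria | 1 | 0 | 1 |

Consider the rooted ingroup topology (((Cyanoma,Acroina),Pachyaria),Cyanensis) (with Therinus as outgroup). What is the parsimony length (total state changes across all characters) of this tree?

Map each character onto (((Cyanoma,Acroina),Pachyaria),Cyanensis) (rooted by Therinus) and count the minimum state changes it requires (Fitch parsimony):
nectar spur: 2; fused pelvic girdle: 1; ocelli absent: 2.
Total tree length = 5.

5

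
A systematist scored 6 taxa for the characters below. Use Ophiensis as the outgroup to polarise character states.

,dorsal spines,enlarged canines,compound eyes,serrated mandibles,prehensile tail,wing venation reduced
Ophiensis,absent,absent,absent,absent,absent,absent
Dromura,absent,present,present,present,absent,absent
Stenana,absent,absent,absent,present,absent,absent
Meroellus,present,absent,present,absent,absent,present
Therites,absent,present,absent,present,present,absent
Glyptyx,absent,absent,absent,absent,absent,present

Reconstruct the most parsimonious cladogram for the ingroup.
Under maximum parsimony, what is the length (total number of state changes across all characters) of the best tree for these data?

The outgroup has state 'absent' for every character, so 'present' is the derived state throughout.
dorsal spines (derived state 'present') is unique to Meroellus (autapomorphy; uninformative for grouping).
Only Dromura and Therites show the derived state 'present' for enlarged canines, supporting them as a clade.
compound eyes (state 'present') occurs in Dromura and Meroellus but conflicts with the nesting implied by the other characters — most parsimoniously interpreted as homoplasy.
serrated mandibles: derived state 'present' in Dromura, Stenana, and Therites only — synapomorphy for {Dromura, Stenana, Therites}.
prehensile tail (derived state 'present') is unique to Therites (autapomorphy; uninformative for grouping).
wing venation reduced: derived state 'present' in Glyptyx and Meroellus only — synapomorphy for {Glyptyx, Meroellus}.
Most parsimonious ingroup topology: (((Dromura,Therites),Stenana),(Meroellus,Glyptyx)).
Changes per character on this tree: dorsal spines: 1; enlarged canines: 1; compound eyes: 2; serrated mandibles: 1; prehensile tail: 1; wing venation reduced: 1.
Total = 7.

7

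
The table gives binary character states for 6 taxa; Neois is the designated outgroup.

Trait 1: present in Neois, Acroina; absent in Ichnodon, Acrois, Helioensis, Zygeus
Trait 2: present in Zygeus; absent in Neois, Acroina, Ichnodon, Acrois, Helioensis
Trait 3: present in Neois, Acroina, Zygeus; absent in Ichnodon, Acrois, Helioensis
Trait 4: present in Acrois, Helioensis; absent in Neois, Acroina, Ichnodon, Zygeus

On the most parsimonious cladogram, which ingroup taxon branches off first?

Acroina

Character polarity is set by the outgroup: the derived state is whichever differs from the outgroup's state, so for Trait 1, Trait 3 the derived state is 'absent', and for the remaining characters it is 'present'.
Trait 1 (derived state 'absent') is shared by Acrois, Helioensis, Ichnodon, and Zygeus — a synapomorphy uniting that clade.
Trait 2: derived state 'present' in Zygeus only — an autapomorphy, so it tells us nothing about relationships among taxa.
Trait 3: derived state 'absent' in Acrois, Helioensis, and Ichnodon only — synapomorphy for {Acrois, Helioensis, Ichnodon}.
Trait 4 (derived state 'present') is shared by Acrois and Helioensis — a synapomorphy uniting that clade.
Most parsimonious ingroup topology: (Acroina,((Ichnodon,(Acrois,Helioensis)),Zygeus)).
Acroina is sister to the clade containing all other ingroup taxa, so it is the earliest-diverging (most basal) ingroup lineage.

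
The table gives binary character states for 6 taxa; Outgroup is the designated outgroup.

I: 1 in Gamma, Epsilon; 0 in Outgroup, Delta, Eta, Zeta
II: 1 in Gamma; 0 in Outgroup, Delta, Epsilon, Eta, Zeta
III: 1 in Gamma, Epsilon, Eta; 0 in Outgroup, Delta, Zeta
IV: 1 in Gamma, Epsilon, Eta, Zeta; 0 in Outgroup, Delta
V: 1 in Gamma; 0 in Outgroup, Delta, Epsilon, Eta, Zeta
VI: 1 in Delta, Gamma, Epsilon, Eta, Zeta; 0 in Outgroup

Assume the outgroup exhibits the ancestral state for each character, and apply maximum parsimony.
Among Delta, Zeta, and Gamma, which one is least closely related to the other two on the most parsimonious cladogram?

Delta

The outgroup has state '0' for every character, so '1' is the derived state throughout.
I (derived state '1') is shared by Epsilon and Gamma — a synapomorphy uniting that clade.
II: derived state '1' in Gamma only — an autapomorphy, so it tells us nothing about relationships among taxa.
Only Epsilon, Eta, and Gamma show the derived state '1' for III, supporting them as a clade.
IV: derived state '1' in Epsilon, Eta, Gamma, and Zeta only — synapomorphy for {Epsilon, Eta, Gamma, Zeta}.
V (derived state '1') is unique to Gamma (autapomorphy; uninformative for grouping).
All ingroup taxa share the derived state '1' for VI; it defines the ingroup but does not resolve relationships within it.
Most parsimonious ingroup topology: (Delta,(((Gamma,Epsilon),Eta),Zeta)).
Zeta and Gamma share a more recent common ancestor with each other than either does with Delta, so Delta is the least closely related of the three.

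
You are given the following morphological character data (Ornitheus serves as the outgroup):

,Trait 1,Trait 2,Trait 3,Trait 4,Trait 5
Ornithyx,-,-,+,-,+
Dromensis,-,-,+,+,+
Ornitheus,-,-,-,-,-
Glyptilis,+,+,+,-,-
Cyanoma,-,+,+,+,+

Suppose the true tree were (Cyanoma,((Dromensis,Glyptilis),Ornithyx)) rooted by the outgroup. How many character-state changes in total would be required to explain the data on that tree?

8

Map each character onto (Cyanoma,((Dromensis,Glyptilis),Ornithyx)) (rooted by Ornitheus) and count the minimum state changes it requires (Fitch parsimony):
Trait 1: 1; Trait 2: 2; Trait 3: 1; Trait 4: 2; Trait 5: 2.
Total tree length = 8.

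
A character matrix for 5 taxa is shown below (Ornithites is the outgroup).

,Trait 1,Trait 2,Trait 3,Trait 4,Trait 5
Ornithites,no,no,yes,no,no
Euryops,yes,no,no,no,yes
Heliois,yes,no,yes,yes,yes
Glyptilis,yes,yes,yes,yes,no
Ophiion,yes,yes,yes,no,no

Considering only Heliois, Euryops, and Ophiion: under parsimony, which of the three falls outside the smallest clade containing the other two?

Character polarity is set by the outgroup: the derived state is whichever differs from the outgroup's state, so for Trait 3 the derived state is 'no', and for the remaining characters it is 'yes'.
All ingroup taxa share the derived state 'yes' for Trait 1; it defines the ingroup but does not resolve relationships within it.
Trait 2: derived state 'yes' in Glyptilis and Ophiion only — synapomorphy for {Glyptilis, Ophiion}.
Trait 3 (derived state 'no') is unique to Euryops (autapomorphy; uninformative for grouping).
Trait 4 groups Glyptilis and Heliois, which is incompatible with the clades supported by the remaining characters; treating it as convergent (homoplasy) costs fewer steps than any alternative tree.
Trait 5 (derived state 'yes') is shared by Euryops and Heliois — a synapomorphy uniting that clade.
Most parsimonious ingroup topology: ((Euryops,Heliois),(Glyptilis,Ophiion)).
Euryops and Heliois share a more recent common ancestor with each other than either does with Ophiion, so Ophiion is the least closely related of the three.

Ophiion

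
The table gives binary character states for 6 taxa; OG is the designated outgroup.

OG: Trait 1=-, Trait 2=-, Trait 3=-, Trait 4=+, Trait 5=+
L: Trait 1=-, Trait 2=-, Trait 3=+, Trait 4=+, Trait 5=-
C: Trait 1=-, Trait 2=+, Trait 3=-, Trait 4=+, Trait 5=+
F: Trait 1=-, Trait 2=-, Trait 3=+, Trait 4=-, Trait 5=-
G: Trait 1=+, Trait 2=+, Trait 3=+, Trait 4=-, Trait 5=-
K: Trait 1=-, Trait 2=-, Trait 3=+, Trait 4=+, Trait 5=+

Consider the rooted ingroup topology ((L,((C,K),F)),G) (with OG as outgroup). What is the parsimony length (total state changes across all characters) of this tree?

Map each character onto ((L,((C,K),F)),G) (rooted by OG) and count the minimum state changes it requires (Fitch parsimony):
Trait 1: 1; Trait 2: 2; Trait 3: 2; Trait 4: 2; Trait 5: 2.
Total tree length = 9.

9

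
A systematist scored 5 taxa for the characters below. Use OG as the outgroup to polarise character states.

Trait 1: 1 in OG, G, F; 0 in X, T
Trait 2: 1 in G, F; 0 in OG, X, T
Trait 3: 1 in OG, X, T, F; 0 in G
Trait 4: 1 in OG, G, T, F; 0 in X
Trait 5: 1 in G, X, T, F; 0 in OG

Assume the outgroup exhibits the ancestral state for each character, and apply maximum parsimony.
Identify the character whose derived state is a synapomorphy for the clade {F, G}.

Trait 2

Character polarity is set by the outgroup: the derived state is whichever differs from the outgroup's state, so for Trait 1, Trait 3, Trait 4 the derived state is '0', and for the remaining characters it is '1'.
Only T and X show the derived state '0' for Trait 1, supporting them as a clade.
Trait 2: derived state '1' in F and G only — synapomorphy for {F, G}.
Trait 3 (derived state '0') is unique to G (autapomorphy; uninformative for grouping).
Trait 4 (derived state '0') is unique to X (autapomorphy; uninformative for grouping).
All ingroup taxa share the derived state '1' for Trait 5; it defines the ingroup but does not resolve relationships within it.
Most parsimonious ingroup topology: ((G,F),(X,T)).
The clade {F, G} is supported by Trait 2: its derived state '1' occurs in exactly those taxa and in no other taxon (including the outgroup).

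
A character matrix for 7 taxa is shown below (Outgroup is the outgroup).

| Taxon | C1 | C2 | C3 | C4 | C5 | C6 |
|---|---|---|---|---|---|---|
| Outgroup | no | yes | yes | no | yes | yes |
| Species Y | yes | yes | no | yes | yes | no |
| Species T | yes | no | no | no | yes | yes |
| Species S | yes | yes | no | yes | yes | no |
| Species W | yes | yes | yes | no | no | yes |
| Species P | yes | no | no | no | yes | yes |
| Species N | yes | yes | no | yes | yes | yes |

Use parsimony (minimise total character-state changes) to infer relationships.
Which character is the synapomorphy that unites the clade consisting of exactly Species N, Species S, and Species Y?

Character polarity is set by the outgroup: the derived state is whichever differs from the outgroup's state, so for C2, C3, C5, C6 the derived state is 'no', and for the remaining characters it is 'yes'.
C1 (derived state 'yes') is shared by all ingroup taxa — unites the whole ingroup.
C2 (derived state 'no') is shared by Species P and Species T — a synapomorphy uniting that clade.
C3: derived state 'no' in Species N, Species P, Species S, Species T, and Species Y only — synapomorphy for {Species N, Species P, Species S, Species T, Species Y}.
C4: derived state 'yes' in Species N, Species S, and Species Y only — synapomorphy for {Species N, Species S, Species Y}.
C5 (derived state 'no') is unique to Species W (autapomorphy; uninformative for grouping).
Only Species S and Species Y show the derived state 'no' for C6, supporting them as a clade.
Most parsimonious ingroup topology: ((((Species Y,Species S),Species N),(Species T,Species P)),Species W).
The clade {Species N, Species S, Species Y} is supported by C4: its derived state 'yes' occurs in exactly those taxa and in no other taxon (including the outgroup).

C4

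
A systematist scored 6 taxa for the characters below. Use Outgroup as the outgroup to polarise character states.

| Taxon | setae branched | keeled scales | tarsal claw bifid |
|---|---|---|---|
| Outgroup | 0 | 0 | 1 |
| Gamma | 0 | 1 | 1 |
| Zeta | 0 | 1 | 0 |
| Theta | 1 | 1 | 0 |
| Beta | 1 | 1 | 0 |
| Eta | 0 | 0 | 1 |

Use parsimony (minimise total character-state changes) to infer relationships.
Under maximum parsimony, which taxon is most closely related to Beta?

Character polarity is set by the outgroup: the derived state is whichever differs from the outgroup's state, so for tarsal claw bifid the derived state is '0', and for the remaining characters it is '1'.
setae branched: derived state '1' in Beta and Theta only — synapomorphy for {Beta, Theta}.
Only Beta, Gamma, Theta, and Zeta show the derived state '1' for keeled scales, supporting them as a clade.
Only Beta, Theta, and Zeta show the derived state '0' for tarsal claw bifid, supporting them as a clade.
Most parsimonious ingroup topology: ((Gamma,(Zeta,(Theta,Beta))),Eta).
Beta and Theta form a cherry on this tree, so they are sister taxa.

Theta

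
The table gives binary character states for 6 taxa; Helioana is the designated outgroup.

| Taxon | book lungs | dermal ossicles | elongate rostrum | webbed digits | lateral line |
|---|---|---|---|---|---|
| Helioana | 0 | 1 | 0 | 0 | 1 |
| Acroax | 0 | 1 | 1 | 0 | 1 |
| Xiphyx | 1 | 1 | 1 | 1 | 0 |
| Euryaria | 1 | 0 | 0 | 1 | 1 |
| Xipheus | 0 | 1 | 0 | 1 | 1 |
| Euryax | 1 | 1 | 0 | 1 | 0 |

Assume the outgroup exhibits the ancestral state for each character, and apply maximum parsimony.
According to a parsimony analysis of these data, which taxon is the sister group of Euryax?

Xiphyx

Character polarity is set by the outgroup: the derived state is whichever differs from the outgroup's state, so for dermal ossicles, lateral line the derived state is '0', and for the remaining characters it is '1'.
book lungs (derived state '1') is shared by Euryaria, Euryax, and Xiphyx — a synapomorphy uniting that clade.
dermal ossicles (derived state '0') is unique to Euryaria (autapomorphy; uninformative for grouping).
elongate rostrum groups Acroax and Xiphyx, which is incompatible with the clades supported by the remaining characters; treating it as convergent (homoplasy) costs fewer steps than any alternative tree.
webbed digits: derived state '1' in Euryaria, Euryax, Xipheus, and Xiphyx only — synapomorphy for {Euryaria, Euryax, Xipheus, Xiphyx}.
Only Euryax and Xiphyx show the derived state '0' for lateral line, supporting them as a clade.
Most parsimonious ingroup topology: (Acroax,(((Xiphyx,Euryax),Euryaria),Xipheus)).
Euryax and Xiphyx form a cherry on this tree, so they are sister taxa.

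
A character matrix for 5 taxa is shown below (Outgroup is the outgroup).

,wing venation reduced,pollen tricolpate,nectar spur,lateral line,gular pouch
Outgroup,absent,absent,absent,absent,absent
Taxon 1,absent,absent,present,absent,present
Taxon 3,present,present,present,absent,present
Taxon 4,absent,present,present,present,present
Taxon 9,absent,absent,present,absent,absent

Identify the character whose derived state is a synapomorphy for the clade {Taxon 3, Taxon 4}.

The outgroup has state 'absent' for every character, so 'present' is the derived state throughout.
wing venation reduced (derived state 'present') is unique to Taxon 3 (autapomorphy; uninformative for grouping).
Only Taxon 3 and Taxon 4 show the derived state 'present' for pollen tricolpate, supporting them as a clade.
All ingroup taxa share the derived state 'present' for nectar spur; it defines the ingroup but does not resolve relationships within it.
lateral line (derived state 'present') is unique to Taxon 4 (autapomorphy; uninformative for grouping).
Only Taxon 1, Taxon 3, and Taxon 4 show the derived state 'present' for gular pouch, supporting them as a clade.
Most parsimonious ingroup topology: (((Taxon 3,Taxon 4),Taxon 1),Taxon 9).
The clade {Taxon 3, Taxon 4} is supported by pollen tricolpate: its derived state 'present' occurs in exactly those taxa and in no other taxon (including the outgroup).

pollen tricolpate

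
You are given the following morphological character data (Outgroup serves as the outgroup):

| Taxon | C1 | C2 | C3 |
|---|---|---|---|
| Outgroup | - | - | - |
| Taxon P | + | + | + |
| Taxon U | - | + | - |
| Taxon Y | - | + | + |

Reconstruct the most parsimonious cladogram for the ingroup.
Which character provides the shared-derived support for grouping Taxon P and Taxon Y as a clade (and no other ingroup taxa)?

C3

The outgroup has state '-' for every character, so '+' is the derived state throughout.
C1: derived state '+' in Taxon P only — an autapomorphy, so it tells us nothing about relationships among taxa.
All ingroup taxa share the derived state '+' for C2; it defines the ingroup but does not resolve relationships within it.
C3 (derived state '+') is shared by Taxon P and Taxon Y — a synapomorphy uniting that clade.
Most parsimonious ingroup topology: ((Taxon P,Taxon Y),Taxon U).
The clade {Taxon P, Taxon Y} is supported by C3: its derived state '+' occurs in exactly those taxa and in no other taxon (including the outgroup).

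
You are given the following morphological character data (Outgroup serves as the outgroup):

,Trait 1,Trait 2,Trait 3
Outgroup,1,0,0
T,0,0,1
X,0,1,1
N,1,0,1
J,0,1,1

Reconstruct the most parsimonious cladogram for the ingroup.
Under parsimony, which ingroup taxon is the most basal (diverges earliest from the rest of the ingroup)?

Character polarity is set by the outgroup: the derived state is whichever differs from the outgroup's state, so for Trait 1 the derived state is '0', and for the remaining characters it is '1'.
Trait 1 (derived state '0') is shared by J, T, and X — a synapomorphy uniting that clade.
Trait 2 (derived state '1') is shared by J and X — a synapomorphy uniting that clade.
Trait 3 (derived state '1') is shared by all ingroup taxa — unites the whole ingroup.
Most parsimonious ingroup topology: ((T,(X,J)),N).
N is sister to the clade containing all other ingroup taxa, so it is the earliest-diverging (most basal) ingroup lineage.

N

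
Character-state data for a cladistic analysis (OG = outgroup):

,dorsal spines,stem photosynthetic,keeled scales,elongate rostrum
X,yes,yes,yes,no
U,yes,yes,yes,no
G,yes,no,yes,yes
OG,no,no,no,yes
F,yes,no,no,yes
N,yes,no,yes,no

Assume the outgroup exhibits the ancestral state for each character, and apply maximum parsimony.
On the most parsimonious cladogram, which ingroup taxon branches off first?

Character polarity is set by the outgroup: the derived state is whichever differs from the outgroup's state, so for elongate rostrum the derived state is 'no', and for the remaining characters it is 'yes'.
All ingroup taxa share the derived state 'yes' for dorsal spines; it defines the ingroup but does not resolve relationships within it.
stem photosynthetic: derived state 'yes' in U and X only — synapomorphy for {U, X}.
keeled scales: derived state 'yes' in G, N, U, and X only — synapomorphy for {G, N, U, X}.
elongate rostrum (derived state 'no') is shared by N, U, and X — a synapomorphy uniting that clade.
Most parsimonious ingroup topology: ((G,(N,(U,X))),F).
F is sister to the clade containing all other ingroup taxa, so it is the earliest-diverging (most basal) ingroup lineage.

F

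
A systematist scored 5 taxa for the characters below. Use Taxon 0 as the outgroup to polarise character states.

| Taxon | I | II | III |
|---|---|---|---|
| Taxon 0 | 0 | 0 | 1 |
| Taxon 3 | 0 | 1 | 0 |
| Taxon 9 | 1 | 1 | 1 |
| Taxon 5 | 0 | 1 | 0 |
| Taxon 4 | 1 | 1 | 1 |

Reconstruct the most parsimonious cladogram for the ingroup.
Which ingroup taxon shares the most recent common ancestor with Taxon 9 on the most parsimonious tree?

Taxon 4

Character polarity is set by the outgroup: the derived state is whichever differs from the outgroup's state, so for III the derived state is '0', and for the remaining characters it is '1'.
Only Taxon 4 and Taxon 9 show the derived state '1' for I, supporting them as a clade.
All ingroup taxa share the derived state '1' for II; it defines the ingroup but does not resolve relationships within it.
III: derived state '0' in Taxon 3 and Taxon 5 only — synapomorphy for {Taxon 3, Taxon 5}.
Most parsimonious ingroup topology: ((Taxon 3,Taxon 5),(Taxon 9,Taxon 4)).
Taxon 9 and Taxon 4 form a cherry on this tree, so they are sister taxa.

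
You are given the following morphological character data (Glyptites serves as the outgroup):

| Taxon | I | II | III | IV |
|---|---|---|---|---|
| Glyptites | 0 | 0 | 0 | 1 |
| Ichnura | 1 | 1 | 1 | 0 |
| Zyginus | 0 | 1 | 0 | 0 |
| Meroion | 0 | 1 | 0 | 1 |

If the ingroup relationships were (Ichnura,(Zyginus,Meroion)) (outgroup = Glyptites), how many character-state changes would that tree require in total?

Map each character onto (Ichnura,(Zyginus,Meroion)) (rooted by Glyptites) and count the minimum state changes it requires (Fitch parsimony):
I: 1; II: 1; III: 1; IV: 2.
Total tree length = 5.

5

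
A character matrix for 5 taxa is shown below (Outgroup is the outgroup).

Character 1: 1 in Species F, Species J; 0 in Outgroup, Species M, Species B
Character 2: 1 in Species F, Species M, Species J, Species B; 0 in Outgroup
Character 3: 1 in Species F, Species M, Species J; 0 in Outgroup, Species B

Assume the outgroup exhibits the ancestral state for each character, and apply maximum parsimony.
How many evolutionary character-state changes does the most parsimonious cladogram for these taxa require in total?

3

The outgroup has state '0' for every character, so '1' is the derived state throughout.
Only Species F and Species J show the derived state '1' for Character 1, supporting them as a clade.
All ingroup taxa share the derived state '1' for Character 2; it defines the ingroup but does not resolve relationships within it.
Character 3: derived state '1' in Species F, Species J, and Species M only — synapomorphy for {Species F, Species J, Species M}.
Most parsimonious ingroup topology: (((Species F,Species J),Species M),Species B).
Changes per character on this tree: Character 1: 1; Character 2: 1; Character 3: 1.
Total = 3.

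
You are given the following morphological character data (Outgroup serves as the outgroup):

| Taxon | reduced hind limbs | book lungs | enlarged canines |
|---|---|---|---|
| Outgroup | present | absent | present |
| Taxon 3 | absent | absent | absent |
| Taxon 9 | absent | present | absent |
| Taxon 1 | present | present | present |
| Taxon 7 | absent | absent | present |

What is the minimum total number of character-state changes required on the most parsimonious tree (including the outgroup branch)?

Character polarity is set by the outgroup: the derived state is whichever differs from the outgroup's state, so for reduced hind limbs, enlarged canines the derived state is 'absent', and for the remaining characters it is 'present'.
reduced hind limbs (derived state 'absent') is shared by Taxon 3, Taxon 7, and Taxon 9 — a synapomorphy uniting that clade.
book lungs groups Taxon 1 and Taxon 9, which is incompatible with the clades supported by the remaining characters; treating it as convergent (homoplasy) costs fewer steps than any alternative tree.
Only Taxon 3 and Taxon 9 show the derived state 'absent' for enlarged canines, supporting them as a clade.
Most parsimonious ingroup topology: (((Taxon 3,Taxon 9),Taxon 7),Taxon 1).
Changes per character on this tree: reduced hind limbs: 1; book lungs: 2; enlarged canines: 1.
Total = 4.

4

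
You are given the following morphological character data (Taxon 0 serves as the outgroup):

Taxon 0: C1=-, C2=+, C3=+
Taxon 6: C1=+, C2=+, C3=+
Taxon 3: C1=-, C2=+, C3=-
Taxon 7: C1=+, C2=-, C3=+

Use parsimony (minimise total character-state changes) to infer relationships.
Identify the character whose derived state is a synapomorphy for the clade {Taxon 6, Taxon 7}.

C1

Character polarity is set by the outgroup: the derived state is whichever differs from the outgroup's state, so for C2, C3 the derived state is '-', and for the remaining characters it is '+'.
Only Taxon 6 and Taxon 7 show the derived state '+' for C1, supporting them as a clade.
C2 (derived state '-') is unique to Taxon 7 (autapomorphy; uninformative for grouping).
C3 (derived state '-') is unique to Taxon 3 (autapomorphy; uninformative for grouping).
Most parsimonious ingroup topology: ((Taxon 6,Taxon 7),Taxon 3).
The clade {Taxon 6, Taxon 7} is supported by C1: its derived state '+' occurs in exactly those taxa and in no other taxon (including the outgroup).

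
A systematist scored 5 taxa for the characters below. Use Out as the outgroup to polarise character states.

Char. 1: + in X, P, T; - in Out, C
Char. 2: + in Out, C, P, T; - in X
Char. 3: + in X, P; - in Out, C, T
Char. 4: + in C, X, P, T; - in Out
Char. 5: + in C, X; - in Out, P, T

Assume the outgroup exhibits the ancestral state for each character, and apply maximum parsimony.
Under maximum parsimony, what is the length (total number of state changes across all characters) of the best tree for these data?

6

Character polarity is set by the outgroup: the derived state is whichever differs from the outgroup's state, so for Char. 2 the derived state is '-', and for the remaining characters it is '+'.
Only P, T, and X show the derived state '+' for Char. 1, supporting them as a clade.
Char. 2: derived state '-' in X only — an autapomorphy, so it tells us nothing about relationships among taxa.
Char. 3: derived state '+' in P and X only — synapomorphy for {P, X}.
All ingroup taxa share the derived state '+' for Char. 4; it defines the ingroup but does not resolve relationships within it.
Char. 5 (state '+') occurs in C and X but conflicts with the nesting implied by the other characters — most parsimoniously interpreted as homoplasy.
Most parsimonious ingroup topology: (C,((X,P),T)).
Changes per character on this tree: Char. 1: 1; Char. 2: 1; Char. 3: 1; Char. 4: 1; Char. 5: 2.
Total = 6.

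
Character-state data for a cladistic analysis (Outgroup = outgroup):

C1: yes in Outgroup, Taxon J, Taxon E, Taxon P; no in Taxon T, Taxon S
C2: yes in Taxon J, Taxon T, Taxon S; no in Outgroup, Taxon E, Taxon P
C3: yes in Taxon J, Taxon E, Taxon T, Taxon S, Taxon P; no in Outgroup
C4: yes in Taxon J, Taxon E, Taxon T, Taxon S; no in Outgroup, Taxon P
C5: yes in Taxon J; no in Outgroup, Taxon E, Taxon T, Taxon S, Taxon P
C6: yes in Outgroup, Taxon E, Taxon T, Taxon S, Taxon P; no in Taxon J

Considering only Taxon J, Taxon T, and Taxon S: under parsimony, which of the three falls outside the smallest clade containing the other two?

Taxon J

Character polarity is set by the outgroup: the derived state is whichever differs from the outgroup's state, so for C1, C6 the derived state is 'no', and for the remaining characters it is 'yes'.
C1: derived state 'no' in Taxon S and Taxon T only — synapomorphy for {Taxon S, Taxon T}.
Only Taxon J, Taxon S, and Taxon T show the derived state 'yes' for C2, supporting them as a clade.
C3 (derived state 'yes') is shared by all ingroup taxa — unites the whole ingroup.
C4: derived state 'yes' in Taxon E, Taxon J, Taxon S, and Taxon T only — synapomorphy for {Taxon E, Taxon J, Taxon S, Taxon T}.
C5: derived state 'yes' in Taxon J only — an autapomorphy, so it tells us nothing about relationships among taxa.
C6 (derived state 'no') is unique to Taxon J (autapomorphy; uninformative for grouping).
Most parsimonious ingroup topology: (((Taxon J,(Taxon T,Taxon S)),Taxon E),Taxon P).
Taxon T and Taxon S share a more recent common ancestor with each other than either does with Taxon J, so Taxon J is the least closely related of the three.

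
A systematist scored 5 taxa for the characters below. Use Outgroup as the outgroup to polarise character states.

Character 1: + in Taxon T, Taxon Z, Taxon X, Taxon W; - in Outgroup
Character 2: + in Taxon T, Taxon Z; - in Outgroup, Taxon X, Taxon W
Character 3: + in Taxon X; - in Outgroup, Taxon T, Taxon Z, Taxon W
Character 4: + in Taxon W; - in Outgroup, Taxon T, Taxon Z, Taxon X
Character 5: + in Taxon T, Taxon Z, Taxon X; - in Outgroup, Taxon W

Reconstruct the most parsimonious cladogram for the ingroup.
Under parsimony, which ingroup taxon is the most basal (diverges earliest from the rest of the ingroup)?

Taxon W

The outgroup has state '-' for every character, so '+' is the derived state throughout.
Character 1 (derived state '+') is shared by all ingroup taxa — unites the whole ingroup.
Only Taxon T and Taxon Z show the derived state '+' for Character 2, supporting them as a clade.
Character 3: derived state '+' in Taxon X only — an autapomorphy, so it tells us nothing about relationships among taxa.
Character 4 (derived state '+') is unique to Taxon W (autapomorphy; uninformative for grouping).
Character 5: derived state '+' in Taxon T, Taxon X, and Taxon Z only — synapomorphy for {Taxon T, Taxon X, Taxon Z}.
Most parsimonious ingroup topology: (((Taxon T,Taxon Z),Taxon X),Taxon W).
Taxon W is sister to the clade containing all other ingroup taxa, so it is the earliest-diverging (most basal) ingroup lineage.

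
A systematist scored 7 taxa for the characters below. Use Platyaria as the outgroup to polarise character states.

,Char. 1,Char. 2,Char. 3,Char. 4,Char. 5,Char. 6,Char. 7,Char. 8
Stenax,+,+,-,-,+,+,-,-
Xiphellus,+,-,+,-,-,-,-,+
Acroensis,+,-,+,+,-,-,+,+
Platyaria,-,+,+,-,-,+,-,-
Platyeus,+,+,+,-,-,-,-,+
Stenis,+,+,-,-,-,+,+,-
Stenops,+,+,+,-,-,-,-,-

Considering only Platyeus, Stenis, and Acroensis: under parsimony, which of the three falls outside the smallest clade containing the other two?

Stenis

Character polarity is set by the outgroup: the derived state is whichever differs from the outgroup's state, so for Char. 2, Char. 3, Char. 6 the derived state is '-', and for the remaining characters it is '+'.
Char. 1 (derived state '+') is shared by all ingroup taxa — unites the whole ingroup.
Only Acroensis and Xiphellus show the derived state '-' for Char. 2, supporting them as a clade.
Char. 3 (derived state '-') is shared by Stenax and Stenis — a synapomorphy uniting that clade.
Char. 4: derived state '+' in Acroensis only — an autapomorphy, so it tells us nothing about relationships among taxa.
Char. 5 (derived state '+') is unique to Stenax (autapomorphy; uninformative for grouping).
Char. 6: derived state '-' in Acroensis, Platyeus, Stenops, and Xiphellus only — synapomorphy for {Acroensis, Platyeus, Stenops, Xiphellus}.
Char. 7 groups Acroensis and Stenis, which is incompatible with the clades supported by the remaining characters; treating it as convergent (homoplasy) costs fewer steps than any alternative tree.
Only Acroensis, Platyeus, and Xiphellus show the derived state '+' for Char. 8, supporting them as a clade.
Most parsimonious ingroup topology: ((((Xiphellus,Acroensis),Platyeus),Stenops),(Stenis,Stenax)).
Platyeus and Acroensis share a more recent common ancestor with each other than either does with Stenis, so Stenis is the least closely related of the three.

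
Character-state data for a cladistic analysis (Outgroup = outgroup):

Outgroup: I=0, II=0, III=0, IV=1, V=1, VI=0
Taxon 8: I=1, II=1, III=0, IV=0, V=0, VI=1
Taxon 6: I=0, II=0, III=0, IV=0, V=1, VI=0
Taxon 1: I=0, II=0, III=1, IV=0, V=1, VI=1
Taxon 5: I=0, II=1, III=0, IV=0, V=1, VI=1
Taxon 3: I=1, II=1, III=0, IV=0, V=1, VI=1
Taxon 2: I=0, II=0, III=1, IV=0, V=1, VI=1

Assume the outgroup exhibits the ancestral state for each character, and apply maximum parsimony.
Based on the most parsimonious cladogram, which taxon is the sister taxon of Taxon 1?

Taxon 2

Character polarity is set by the outgroup: the derived state is whichever differs from the outgroup's state, so for IV, V the derived state is '0', and for the remaining characters it is '1'.
I (derived state '1') is shared by Taxon 3 and Taxon 8 — a synapomorphy uniting that clade.
II (derived state '1') is shared by Taxon 3, Taxon 5, and Taxon 8 — a synapomorphy uniting that clade.
III: derived state '1' in Taxon 1 and Taxon 2 only — synapomorphy for {Taxon 1, Taxon 2}.
All ingroup taxa share the derived state '0' for IV; it defines the ingroup but does not resolve relationships within it.
V: derived state '0' in Taxon 8 only — an autapomorphy, so it tells us nothing about relationships among taxa.
Only Taxon 1, Taxon 2, Taxon 3, Taxon 5, and Taxon 8 show the derived state '1' for VI, supporting them as a clade.
Most parsimonious ingroup topology: ((((Taxon 8,Taxon 3),Taxon 5),(Taxon 1,Taxon 2)),Taxon 6).
Taxon 1 and Taxon 2 form a cherry on this tree, so they are sister taxa.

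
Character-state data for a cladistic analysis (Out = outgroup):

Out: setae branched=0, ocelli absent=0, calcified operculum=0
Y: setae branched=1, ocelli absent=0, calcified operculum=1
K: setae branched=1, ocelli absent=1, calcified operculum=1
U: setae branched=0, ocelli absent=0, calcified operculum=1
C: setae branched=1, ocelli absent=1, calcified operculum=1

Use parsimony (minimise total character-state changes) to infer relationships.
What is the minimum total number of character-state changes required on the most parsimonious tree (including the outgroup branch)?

The outgroup has state '0' for every character, so '1' is the derived state throughout.
setae branched: derived state '1' in C, K, and Y only — synapomorphy for {C, K, Y}.
Only C and K show the derived state '1' for ocelli absent, supporting them as a clade.
calcified operculum (derived state '1') is shared by all ingroup taxa — unites the whole ingroup.
Most parsimonious ingroup topology: ((Y,(K,C)),U).
Changes per character on this tree: setae branched: 1; ocelli absent: 1; calcified operculum: 1.
Total = 3.

3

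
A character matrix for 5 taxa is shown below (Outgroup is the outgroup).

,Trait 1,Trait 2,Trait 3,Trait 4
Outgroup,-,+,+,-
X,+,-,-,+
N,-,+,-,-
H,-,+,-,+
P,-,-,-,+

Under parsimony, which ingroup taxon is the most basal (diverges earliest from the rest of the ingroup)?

N

Character polarity is set by the outgroup: the derived state is whichever differs from the outgroup's state, so for Trait 2, Trait 3 the derived state is '-', and for the remaining characters it is '+'.
Trait 1 (derived state '+') is unique to X (autapomorphy; uninformative for grouping).
Trait 2: derived state '-' in P and X only — synapomorphy for {P, X}.
All ingroup taxa share the derived state '-' for Trait 3; it defines the ingroup but does not resolve relationships within it.
Trait 4 (derived state '+') is shared by H, P, and X — a synapomorphy uniting that clade.
Most parsimonious ingroup topology: (((X,P),H),N).
N is sister to the clade containing all other ingroup taxa, so it is the earliest-diverging (most basal) ingroup lineage.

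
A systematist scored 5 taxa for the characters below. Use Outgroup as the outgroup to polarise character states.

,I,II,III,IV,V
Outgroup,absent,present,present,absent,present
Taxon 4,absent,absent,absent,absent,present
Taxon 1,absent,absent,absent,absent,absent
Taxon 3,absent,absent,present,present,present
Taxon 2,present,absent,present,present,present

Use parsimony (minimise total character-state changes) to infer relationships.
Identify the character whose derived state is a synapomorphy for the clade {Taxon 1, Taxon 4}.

Character polarity is set by the outgroup: the derived state is whichever differs from the outgroup's state, so for II, III, V the derived state is 'absent', and for the remaining characters it is 'present'.
I (derived state 'present') is unique to Taxon 2 (autapomorphy; uninformative for grouping).
All ingroup taxa share the derived state 'absent' for II; it defines the ingroup but does not resolve relationships within it.
III (derived state 'absent') is shared by Taxon 1 and Taxon 4 — a synapomorphy uniting that clade.
IV: derived state 'present' in Taxon 2 and Taxon 3 only — synapomorphy for {Taxon 2, Taxon 3}.
V (derived state 'absent') is unique to Taxon 1 (autapomorphy; uninformative for grouping).
Most parsimonious ingroup topology: ((Taxon 4,Taxon 1),(Taxon 3,Taxon 2)).
The clade {Taxon 1, Taxon 4} is supported by III: its derived state 'absent' occurs in exactly those taxa and in no other taxon (including the outgroup).

III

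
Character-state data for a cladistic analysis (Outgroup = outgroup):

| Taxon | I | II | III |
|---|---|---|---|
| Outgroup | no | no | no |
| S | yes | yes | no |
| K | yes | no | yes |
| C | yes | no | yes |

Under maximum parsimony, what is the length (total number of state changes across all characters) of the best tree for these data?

3

The outgroup has state 'no' for every character, so 'yes' is the derived state throughout.
All ingroup taxa share the derived state 'yes' for I; it defines the ingroup but does not resolve relationships within it.
II (derived state 'yes') is unique to S (autapomorphy; uninformative for grouping).
III (derived state 'yes') is shared by C and K — a synapomorphy uniting that clade.
Most parsimonious ingroup topology: (S,(K,C)).
Changes per character on this tree: I: 1; II: 1; III: 1.
Total = 3.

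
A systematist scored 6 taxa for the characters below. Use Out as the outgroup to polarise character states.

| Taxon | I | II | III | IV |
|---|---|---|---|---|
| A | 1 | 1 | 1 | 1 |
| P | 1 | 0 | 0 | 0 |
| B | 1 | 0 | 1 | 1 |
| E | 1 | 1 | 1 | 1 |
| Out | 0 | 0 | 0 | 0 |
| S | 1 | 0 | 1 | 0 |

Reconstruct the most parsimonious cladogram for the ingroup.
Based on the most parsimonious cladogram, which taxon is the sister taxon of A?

E

The outgroup has state '0' for every character, so '1' is the derived state throughout.
I (derived state '1') is shared by all ingroup taxa — unites the whole ingroup.
II (derived state '1') is shared by A and E — a synapomorphy uniting that clade.
Only A, B, E, and S show the derived state '1' for III, supporting them as a clade.
Only A, B, and E show the derived state '1' for IV, supporting them as a clade.
Most parsimonious ingroup topology: ((((A,E),B),S),P).
A and E form a cherry on this tree, so they are sister taxa.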